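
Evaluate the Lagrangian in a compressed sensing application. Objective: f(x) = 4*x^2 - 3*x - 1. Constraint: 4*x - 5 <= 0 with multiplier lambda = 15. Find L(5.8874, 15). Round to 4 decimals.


Step 1: Evaluate f(x).
f(5.8874) = 4*5.8874^2 - 3*5.8874 - 1 = 119.9837
Step 2: Evaluate g(x).
g(5.8874) = 4*5.8874 - 5 = 18.5496
Step 3: Compute Lagrangian.
L = 119.9837 + 15*18.5496 = 398.2277


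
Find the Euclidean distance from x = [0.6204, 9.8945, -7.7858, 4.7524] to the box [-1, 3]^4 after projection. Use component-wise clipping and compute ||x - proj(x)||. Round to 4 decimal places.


Project each component onto [-1, 3].
clip(0.6204) = 0.6204, clip(9.8945) = 3.0, clip(-7.7858) = -1.0, clip(4.7524) = 3.0
Projection = [0.6204, 3.0, -1.0, 3.0]
Squared diffs: [0.0, 47.5341, 46.0471, 3.0709]
Distance = sqrt(96.6521) = 9.8312


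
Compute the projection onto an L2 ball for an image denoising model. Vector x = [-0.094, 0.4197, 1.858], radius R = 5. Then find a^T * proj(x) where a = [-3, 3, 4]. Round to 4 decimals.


Step 1: Compute ||x|| (intermediates to 6 decimals).
||x|| = sqrt((-0.094)^2 + 0.4197^2 + 1.858^2) = 1.907131
Step 2: Project.
Since ||x|| <= R, proj = x (no scaling needed).
proj(x) = [-0.094, 0.4197, 1.858]
Step 3: Dot product.
a^T * proj(x) = -3*(-0.094) + 3*0.4197 + 4*1.858 = 8.9731


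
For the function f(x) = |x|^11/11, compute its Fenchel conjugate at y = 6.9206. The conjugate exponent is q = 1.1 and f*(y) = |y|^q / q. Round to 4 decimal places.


The conjugate exponent q satisfies 1/p + 1/q = 1.
p = 11, so q = 11/(11 - 1) = 1.1
|y|^q = 6.9206^1.1 = 8.3977
f*(6.9206) = 8.3977 / 1.1 = 7.6342


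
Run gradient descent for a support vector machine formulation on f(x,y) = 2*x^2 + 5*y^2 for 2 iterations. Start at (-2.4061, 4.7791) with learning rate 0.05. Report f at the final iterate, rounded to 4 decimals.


Gradient descent on f(x,y) = 2*x^2 + 5*y^2.
Starting point: (-2.4061, 4.7791), alpha = 0.05
Step 1: grad_x = 2*2*-2.4061 = -9.6244, grad_y = 2*5*4.7791 = 47.791
  x_1 = -2.4061 - 0.05*-9.6244 = -1.9249
  y_1 = 4.7791 - 0.05*47.791 = 2.3896
Step 2: grad_x = 2*2*-1.9249 = -7.6995, grad_y = 2*5*2.3896 = 23.8955
  x_2 = -1.9249 - 0.05*-7.6995 = -1.5399
  y_2 = 2.3896 - 0.05*23.8955 = 1.1948
f(-1.5399, 1.1948) = 2*(-1.5399)^2 + 5*1.1948^2 = 11.88


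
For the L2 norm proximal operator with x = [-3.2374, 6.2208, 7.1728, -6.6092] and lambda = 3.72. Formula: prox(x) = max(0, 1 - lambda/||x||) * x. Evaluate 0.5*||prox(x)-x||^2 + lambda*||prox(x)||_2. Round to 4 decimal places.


Step 1: Compute ||x||.
||x|| = 12.0129
Step 2: Compute scaling factor.
scale = max(0, 1 - 3.72/12.0129) = 0.6903
Step 3: prox(x) = [-2.2349, 4.2944, 4.9516, -4.5625]
||prox(x)|| = 8.2929
Step 4: Proximal objective.
0.5*||prox-x||^2 = 6.9192
lambda*||prox|| = 30.8496
Total = 37.7688


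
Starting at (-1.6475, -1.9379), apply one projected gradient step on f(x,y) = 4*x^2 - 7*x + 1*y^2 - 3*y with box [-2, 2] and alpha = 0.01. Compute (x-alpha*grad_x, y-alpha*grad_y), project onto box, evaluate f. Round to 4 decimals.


Step 1: Compute gradient at (-1.6475, -1.9379).
grad_x = 2*4*-1.6475 - 7 = -20.18
grad_y = 2*1*-1.9379 - 3 = -6.8758
Step 2: Gradient step.
x_raw = -1.6475 - 0.01*-20.18 = -1.4457
y_raw = -1.9379 - 0.01*-6.8758 = -1.8691
Step 3: Project onto [-2, 2].
x_proj = clip(-1.4457) = -1.4457
y_proj = clip(-1.8691) = -1.8691
Step 4: Evaluate f.
f(-1.4457, -1.8691) = 27.5812


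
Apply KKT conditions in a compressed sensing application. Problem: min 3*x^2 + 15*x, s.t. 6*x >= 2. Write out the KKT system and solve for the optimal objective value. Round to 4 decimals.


Step 1: Try lambda = 0 (constraint inactive).
x_unc = -15/(2*3) = -2.5
Check: 6*-2.5 = -15.0 < 2 -- violated!
Step 2: Constraint must be active: 6*x = 2
x* = 2/6 = 1/3 = 0.3333 (rounded; the exact value 1/3 is used below)
lambda = (2*3*(1/3) + 15)/6 = 2.8333
Step 3: Compute optimal value.
f(x*) = 3*(1/3)^2 + 15*(1/3) = 5.3333


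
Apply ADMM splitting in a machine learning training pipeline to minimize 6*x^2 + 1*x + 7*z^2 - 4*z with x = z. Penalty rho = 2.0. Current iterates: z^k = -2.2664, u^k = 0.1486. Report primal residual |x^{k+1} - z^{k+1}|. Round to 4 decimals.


ADMM iteration with rho = 2.0, z^k = -2.2664, u^k = 0.1486
Step 1: x-update.
Minimize 6*x^2 + 1*x + (2.0/2)*(x + 2.2664 + 0.1486)^2
FOC: (2*6 + 2.0)*x = -1 + 2.0*(-2.2664 - 0.1486)
x^{k+1} = -0.4164
Step 2: z-update.
Minimize 7*z^2 - 4*z + (2.0/2)*(-0.4164 - z + 0.1486)^2
FOC: (2*7 + 2.0)*z = 4 + 2.0*(-0.4164 + 0.1486)
z^{k+1} = 0.2165
Step 3: u-update.
u^{k+1} = 0.1486 - 0.4164 - 0.2165 = -0.4844
Step 4: Primal residual = |-0.4164 - 0.2165| = 0.633


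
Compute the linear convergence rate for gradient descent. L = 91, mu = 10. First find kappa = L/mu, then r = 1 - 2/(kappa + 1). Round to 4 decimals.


Step 1: Compute the condition number.
kappa = L/mu = 91/10 = 9.1
Step 2: Compute the convergence rate.
r = 1 - 2/(kappa + 1) = 1 - 2*mu/(L + mu) = (L - mu)/(L + mu) = 81/101 = 0.802


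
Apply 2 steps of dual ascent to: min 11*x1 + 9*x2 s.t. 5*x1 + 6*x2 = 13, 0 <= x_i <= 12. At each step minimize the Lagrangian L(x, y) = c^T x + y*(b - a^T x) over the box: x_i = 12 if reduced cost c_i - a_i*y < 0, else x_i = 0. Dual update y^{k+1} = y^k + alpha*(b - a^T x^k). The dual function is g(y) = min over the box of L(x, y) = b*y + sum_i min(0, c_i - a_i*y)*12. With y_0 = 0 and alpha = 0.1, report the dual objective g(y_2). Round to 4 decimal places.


Dual ascent for LP: min 11*x1 + 9*x2, 5*x1 + 6*x2 = 13, 0 <= x_i <= 12
Step 1: y^k = 0.0, reduced costs: (11.0, 9.0)
  x^k = (0.0, 0.0), subgradient = b - a^T x = 13.0
  y^{k+1} = 0.0 + 0.1*13.0 = 1.3
Step 2: y^k = 1.3, reduced costs: (4.5, 1.2)
  x^k = (0.0, 0.0), subgradient = b - a^T x = 13.0
  y^{k+1} = 1.3 + 0.1*13.0 = 2.6
Dual objective at y_2 = 2.6: reduced costs (-2.0, -6.6), box minimizer x = (12.0, 12.0)
g(y_2) = b*y + (c1 - a1*y)*x1 + (c2 - a2*y)*x2 = 13*2.6 + (-2.0)*12.0 + (-6.6)*12.0 = 33.8 - 24.0 - 79.2 = -69.4


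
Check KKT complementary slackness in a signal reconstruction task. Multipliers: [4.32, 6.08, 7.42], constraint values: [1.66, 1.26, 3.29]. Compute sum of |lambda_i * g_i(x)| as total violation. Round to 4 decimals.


KKT complementary slackness check:
lambda_1 * g_1 = 4.32 * 1.66 = 7.1712
lambda_2 * g_2 = 6.08 * 1.26 = 7.6608
lambda_3 * g_3 = 7.42 * 3.29 = 24.4118
Total violation = 7.1712 + 7.6608 + 24.4118 = 39.2438


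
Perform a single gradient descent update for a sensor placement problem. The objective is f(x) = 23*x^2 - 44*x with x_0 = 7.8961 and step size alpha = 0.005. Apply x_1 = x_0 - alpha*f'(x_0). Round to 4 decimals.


We compute the gradient at x_0 and apply the update.
f'(x) = 46*x - 44
f'(7.8961) = 46*7.8961 - 44 = 319.2206
x_1 = 7.8961 - 0.005*319.2206 = 6.3


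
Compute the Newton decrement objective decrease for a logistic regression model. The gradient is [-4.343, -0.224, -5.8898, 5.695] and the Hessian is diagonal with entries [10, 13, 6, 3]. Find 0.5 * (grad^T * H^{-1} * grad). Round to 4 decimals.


Step 1: H is diagonal, so H^(-1) * g = [-0.4343, -0.0172, -0.9816, 1.8983].
Step 2: g^T H^(-1) g = sum_i g_i^2 / H_ii
  = (-4.343)^2/10 + (-0.224)^2/13 + (-5.8898)^2/6 + (5.695)^2/3
  = 1.8862 + 0.0039 + 5.7816 + 10.811 = 18.4827
Step 3: Objective decrease = 0.5 * g^T H^(-1) g = 9.2413


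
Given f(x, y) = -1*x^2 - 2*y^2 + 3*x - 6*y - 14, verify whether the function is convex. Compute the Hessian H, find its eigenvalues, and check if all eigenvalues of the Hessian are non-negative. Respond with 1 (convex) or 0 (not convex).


The Hessian of f(x,y) = -1*x^2 - 2*y^2 + 3*x - 6*y - 14 is:
H = [[-2, 0], [0, -4]]
Trace = -2 - 4 = -6
Determinant = -2*-4 - (0)^2 = 8
Discriminant = (-6)^2 - 4*8 = 4.0
Eigenvalues: lambda_1 = -4.0, lambda_2 = -2.0
The function is not convex.

0


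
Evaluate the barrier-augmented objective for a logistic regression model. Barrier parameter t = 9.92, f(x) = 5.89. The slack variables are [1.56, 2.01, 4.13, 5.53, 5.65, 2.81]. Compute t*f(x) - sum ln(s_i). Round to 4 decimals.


Step 1: Compute log-barrier.
ln values: [0.4447, 0.6981, 1.4183, 1.7102, 1.7317, 1.0332]
phi = -(0.4447 + 0.6981 + 1.4183 + 1.7102 + 1.7317 + 1.0332) = -7.0361
Step 2: Compute augmented objective.
t*f(x) = 9.92*5.89 = 58.4288
Total = 58.4288 - 7.0361 = 51.3927


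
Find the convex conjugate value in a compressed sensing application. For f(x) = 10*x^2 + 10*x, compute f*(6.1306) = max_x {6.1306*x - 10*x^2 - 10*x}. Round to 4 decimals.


f*(y) = sup_x {y*x - a*x^2 - b*x} = sup_x {(y-b)*x - a*x^2}
FOC: (y - b) - 2a*x = 0 => x* = (y - b)/(2a)
x* = (6.1306 - 10)/(2*10) = -0.1935
f*(6.1306) = (y-b)^2/(4a) = (6.1306 - 10)^2/(4*10)
= 14.9723/40 = 0.3743


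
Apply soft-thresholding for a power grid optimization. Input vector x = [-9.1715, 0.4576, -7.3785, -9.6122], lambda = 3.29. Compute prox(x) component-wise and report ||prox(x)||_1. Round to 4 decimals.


Soft-thresholding with lambda = 3.29:
prox(-9.1715) = sign(-9.1715)*max(|-9.1715| - 3.29, 0) = -5.8815
prox(0.4576) = sign(0.4576)*max(|0.4576| - 3.29, 0) = 0.0
prox(-7.3785) = sign(-7.3785)*max(|-7.3785| - 3.29, 0) = -4.0885
prox(-9.6122) = sign(-9.6122)*max(|-9.6122| - 3.29, 0) = -6.3222
prox(x) = [-5.8815, 0.0, -4.0885, -6.3222]
||prox(x)||_1 = 5.8815 + 0.0 + 4.0885 + 6.3222 = 16.2922


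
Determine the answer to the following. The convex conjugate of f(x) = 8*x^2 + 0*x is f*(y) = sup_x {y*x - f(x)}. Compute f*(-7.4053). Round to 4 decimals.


f*(y) = sup_x {y*x - a*x^2 - b*x} = sup_x {(y-b)*x - a*x^2}
FOC: (y - b) - 2a*x = 0 => x* = (y - b)/(2a)
x* = (-7.4053 - 0)/(2*8) = -0.4628
f*(-7.4053) = (y-b)^2/(4a) = (-7.4053 - 0)^2/(4*8)
= 54.8385/32 = 1.7137


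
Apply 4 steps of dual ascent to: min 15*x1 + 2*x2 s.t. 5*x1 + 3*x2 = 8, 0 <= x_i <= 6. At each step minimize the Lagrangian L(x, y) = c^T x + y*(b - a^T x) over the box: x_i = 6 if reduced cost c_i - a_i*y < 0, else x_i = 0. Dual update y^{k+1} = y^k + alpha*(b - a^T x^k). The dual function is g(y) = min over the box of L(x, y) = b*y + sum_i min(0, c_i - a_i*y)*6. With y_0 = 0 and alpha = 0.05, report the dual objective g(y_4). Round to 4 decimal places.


Dual ascent for LP: min 15*x1 + 2*x2, 5*x1 + 3*x2 = 8, 0 <= x_i <= 6
Step 1: y^k = 0.0, reduced costs: (15.0, 2.0)
  x^k = (0.0, 0.0), subgradient = b - a^T x = 8.0
  y^{k+1} = 0.0 + 0.05*8.0 = 0.4
Step 2: y^k = 0.4, reduced costs: (13.0, 0.8)
  x^k = (0.0, 0.0), subgradient = b - a^T x = 8.0
  y^{k+1} = 0.4 + 0.05*8.0 = 0.8
Step 3: y^k = 0.8, reduced costs: (11.0, -0.4)
  x^k = (0.0, 6.0), subgradient = b - a^T x = -10.0
  y^{k+1} = 0.8 + 0.05*-10.0 = 0.3
Step 4: y^k = 0.3, reduced costs: (13.5, 1.1)
  x^k = (0.0, 0.0), subgradient = b - a^T x = 8.0
  y^{k+1} = 0.3 + 0.05*8.0 = 0.7
Dual objective at y_4 = 0.7: reduced costs (11.5, -0.1), box minimizer x = (0.0, 6.0)
g(y_4) = b*y + (c1 - a1*y)*x1 + (c2 - a2*y)*x2 = 8*0.7 + 11.5*0.0 + (-0.1)*6.0 = 5.6 + 0.0 - 0.6 = 5.0


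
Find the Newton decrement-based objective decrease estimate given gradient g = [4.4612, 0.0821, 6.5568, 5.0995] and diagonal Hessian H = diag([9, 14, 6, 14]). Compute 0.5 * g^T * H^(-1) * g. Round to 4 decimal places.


Step 1: H is diagonal, so H^(-1) * g = [0.4957, 0.0059, 1.0928, 0.3643].
Step 2: g^T H^(-1) g = sum_i g_i^2 / H_ii
  = (4.4612)^2/9 + (0.0821)^2/14 + (6.5568)^2/6 + (5.0995)^2/14
  = 2.2114 + 0.0005 + 7.1653 + 1.8575 = 11.2346
Step 3: Objective decrease = 0.5 * g^T H^(-1) g = 5.6173


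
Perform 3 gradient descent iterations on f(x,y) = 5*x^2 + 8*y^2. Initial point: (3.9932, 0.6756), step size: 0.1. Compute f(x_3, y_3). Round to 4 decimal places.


Gradient descent on f(x,y) = 5*x^2 + 8*y^2.
Starting point: (3.9932, 0.6756), alpha = 0.1
Step 1: grad_x = 2*5*3.9932 = 39.932, grad_y = 2*8*0.6756 = 10.8096
  x_1 = 3.9932 - 0.1*39.932 = -0.0
  y_1 = 0.6756 - 0.1*10.8096 = -0.4054
Step 2: grad_x = 2*5*-0.0 = -0.0, grad_y = 2*8*-0.4054 = -6.4858
  x_2 = -0.0 - 0.1*-0.0 = 0.0
  y_2 = -0.4054 - 0.1*-6.4858 = 0.2432
Step 3: grad_x = 2*5*0.0 = 0.0, grad_y = 2*8*0.2432 = 3.8915
  x_3 = 0.0 - 0.1*0.0 = 0.0
  y_3 = 0.2432 - 0.1*3.8915 = -0.1459
f(0.0, -0.1459) = 5*0.0^2 + 8*(-0.1459)^2 = 0.1704


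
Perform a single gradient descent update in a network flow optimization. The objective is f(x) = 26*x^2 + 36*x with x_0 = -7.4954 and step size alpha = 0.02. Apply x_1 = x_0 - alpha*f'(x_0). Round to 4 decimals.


We compute the gradient at x_0 and apply the update.
f'(x) = 52*x + 36
f'(-7.4954) = 52*-7.4954 + 36 = -353.7608
x_1 = -7.4954 - 0.02*-353.7608 = -0.4202


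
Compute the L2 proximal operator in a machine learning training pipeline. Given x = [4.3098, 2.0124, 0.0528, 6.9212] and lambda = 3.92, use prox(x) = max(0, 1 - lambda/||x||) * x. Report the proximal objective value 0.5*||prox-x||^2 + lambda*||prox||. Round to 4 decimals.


Step 1: Compute ||x||.
||x|| = 8.3982
Step 2: Compute scaling factor.
scale = max(0, 1 - 3.92/8.3982) = 0.5332
Step 3: prox(x) = [2.2981, 1.0731, 0.0282, 3.6906]
||prox(x)|| = 4.4782
Step 4: Proximal objective.
0.5*||prox-x||^2 = 7.6832
lambda*||prox|| = 17.5545
Total = 25.2378


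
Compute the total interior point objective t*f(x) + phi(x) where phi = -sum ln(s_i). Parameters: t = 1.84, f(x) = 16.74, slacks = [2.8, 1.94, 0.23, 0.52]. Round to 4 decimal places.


Step 1: Compute log-barrier.
ln values: [1.0296, 0.6627, -1.4697, -0.6539]
phi = -(1.0296 + 0.6627 - 1.4697 - 0.6539) = 0.4313
Step 2: Compute augmented objective.
t*f(x) = 1.84*16.74 = 30.8016
Total = 30.8016 + 0.4313 = 31.2329


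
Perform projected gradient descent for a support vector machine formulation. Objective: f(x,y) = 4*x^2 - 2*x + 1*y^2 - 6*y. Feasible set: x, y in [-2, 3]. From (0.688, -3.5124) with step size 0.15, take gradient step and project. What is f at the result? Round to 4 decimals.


Step 1: Compute gradient at (0.688, -3.5124).
grad_x = 2*4*0.688 - 2 = 3.504
grad_y = 2*1*-3.5124 - 6 = -13.0248
Step 2: Gradient step.
x_raw = 0.688 - 0.15*3.504 = 0.1624
y_raw = -3.5124 - 0.15*-13.0248 = -1.5587
Step 3: Project onto [-2, 3].
x_proj = clip(0.1624) = 0.1624
y_proj = clip(-1.5587) = -1.5587
Step 4: Evaluate f.
f(0.1624, -1.5587) = 11.5623


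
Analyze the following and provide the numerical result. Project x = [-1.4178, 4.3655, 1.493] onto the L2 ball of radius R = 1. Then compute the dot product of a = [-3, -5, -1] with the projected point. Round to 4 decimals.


Step 1: Compute ||x|| (intermediates to 6 decimals).
||x|| = sqrt((-1.4178)^2 + 4.3655^2 + 1.493^2) = 4.826675
Step 2: Project.
Since ||x|| > R, scale = R/||x|| = 1/4.826675 = 0.207182, proj(x) = scale * x
proj(x) = [-0.293743, 0.904453, 0.309323]
Step 3: Dot product.
a^T * proj(x) = -3*(-0.293743) - 5*0.904453 - 1*0.309323 = -3.9504


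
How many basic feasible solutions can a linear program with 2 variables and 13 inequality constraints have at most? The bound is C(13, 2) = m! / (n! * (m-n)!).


Each vertex corresponds to some choice of n active constraints out of m, so the number of vertices is at most C(m, n) = m! / (n!(m-n)!).
m = 13, n = 2
Numerator: 13 * 12
Denominator: 2! = 2
C(13, 2) = 78


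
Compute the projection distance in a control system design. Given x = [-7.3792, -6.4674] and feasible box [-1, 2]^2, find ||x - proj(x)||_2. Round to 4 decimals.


Project each component onto [-1, 2].
clip(-7.3792) = -1.0, clip(-6.4674) = -1.0
Projection = [-1.0, -1.0]
Squared diffs: [40.6942, 29.8925]
Distance = sqrt(70.5867) = 8.4016


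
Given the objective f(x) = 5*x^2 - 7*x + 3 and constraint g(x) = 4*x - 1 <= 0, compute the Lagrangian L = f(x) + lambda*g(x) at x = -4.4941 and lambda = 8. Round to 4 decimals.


Step 1: Evaluate f(x).
f(-4.4941) = 5*(-4.4941)^2 - 7*(-4.4941) + 3 = 135.4434
Step 2: Evaluate g(x).
g(-4.4941) = 4*-4.4941 - 1 = -18.9764
Step 3: Compute Lagrangian.
L = 135.4434 + 8*-18.9764 = -16.3678


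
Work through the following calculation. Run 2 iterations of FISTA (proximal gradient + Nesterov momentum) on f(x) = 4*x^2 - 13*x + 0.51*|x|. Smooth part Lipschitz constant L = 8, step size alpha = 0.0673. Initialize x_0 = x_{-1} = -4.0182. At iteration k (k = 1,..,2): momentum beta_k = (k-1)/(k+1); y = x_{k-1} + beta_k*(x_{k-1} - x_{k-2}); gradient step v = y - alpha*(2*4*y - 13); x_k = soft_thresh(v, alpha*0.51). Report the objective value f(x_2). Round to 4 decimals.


FISTA on f(x) = 4*x^2 - 13*x + 0.51*|x|
L = 8, alpha = 0.0673
Iteration 1: beta = 0.0, y = -4.0182 + 0.0*(-4.0182 + 4.0182) = -4.0182
  grad(y) = -45.1456, v = y - alpha*grad = -0.9799
  prox(v) = soft_thresh(-0.9799, 0.0343) = -0.9456
Iteration 2: beta = 0.3333, y = -0.9456 + 0.3333*(-0.9456 + 4.0182) = 0.0786
  grad(y) = -12.371, v = y - alpha*grad = 0.9112
  prox(v) = soft_thresh(0.9112, 0.0343) = 0.8769
f(x_2) = 4*0.8769^2 - 13*0.8769 + 0.51*|0.8769| = -7.8765


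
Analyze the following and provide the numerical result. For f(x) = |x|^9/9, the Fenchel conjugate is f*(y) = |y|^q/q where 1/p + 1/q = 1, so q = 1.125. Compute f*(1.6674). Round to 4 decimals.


The conjugate exponent q satisfies 1/p + 1/q = 1.
p = 9, so q = 9/(9 - 1) = 1.125
|y|^q = 1.6674^1.125 = 1.7774
f*(1.6674) = 1.7774 / 1.125 = 1.5799


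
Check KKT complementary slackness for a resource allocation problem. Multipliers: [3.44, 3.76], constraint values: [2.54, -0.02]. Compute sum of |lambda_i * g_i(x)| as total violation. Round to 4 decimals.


KKT complementary slackness check:
lambda_1 * g_1 = 3.44 * 2.54 = 8.7376
lambda_2 * g_2 = 3.76 * -0.02 = -0.0752
Total violation = 8.7376 + 0.0752 = 8.8128


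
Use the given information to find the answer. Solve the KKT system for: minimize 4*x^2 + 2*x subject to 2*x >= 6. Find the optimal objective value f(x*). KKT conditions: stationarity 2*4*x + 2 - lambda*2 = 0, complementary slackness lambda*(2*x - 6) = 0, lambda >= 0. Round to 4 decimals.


Step 1: Try lambda = 0 (constraint inactive).
x_unc = -2/(2*4) = -0.25
Check: 2*-0.25 = -0.5 < 6 -- violated!
Step 2: Constraint must be active: 2*x = 6
x* = 6/2 = 3.0
lambda = (2*4*3.0 + 2)/2 = 13.0
Step 3: Compute optimal value.
f(x*) = 4*3.0^2 + 2*3.0 = 42.0


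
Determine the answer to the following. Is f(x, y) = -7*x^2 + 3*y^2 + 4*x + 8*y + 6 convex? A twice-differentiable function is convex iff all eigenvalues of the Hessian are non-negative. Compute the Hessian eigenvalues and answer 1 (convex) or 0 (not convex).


The Hessian of f(x,y) = -7*x^2 + 3*y^2 + 4*x + 8*y + 6 is:
H = [[-14, 0], [0, 6]]
Trace = -14 + 6 = -8
Determinant = -14*6 - (0)^2 = -84
Discriminant = (-8)^2 - 4*-84 = 400.0
Eigenvalues: lambda_1 = -14.0, lambda_2 = 6.0
The function is not convex.

0


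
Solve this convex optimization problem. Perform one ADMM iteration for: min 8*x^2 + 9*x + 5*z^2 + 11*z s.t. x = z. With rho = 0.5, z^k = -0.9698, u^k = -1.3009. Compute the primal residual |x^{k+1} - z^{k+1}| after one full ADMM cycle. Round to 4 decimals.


ADMM iteration with rho = 0.5, z^k = -0.9698, u^k = -1.3009
Step 1: x-update.
Minimize 8*x^2 + 9*x + (0.5/2)*(x + 0.9698 - 1.3009)^2
FOC: (2*8 + 0.5)*x = -9 + 0.5*(-0.9698 + 1.3009)
x^{k+1} = -0.5354
Step 2: z-update.
Minimize 5*z^2 + 11*z + (0.5/2)*(-0.5354 - z - 1.3009)^2
FOC: (2*5 + 0.5)*z = -11 + 0.5*(-0.5354 - 1.3009)
z^{k+1} = -1.1351
Step 3: u-update.
u^{k+1} = -1.3009 - 0.5354 + 1.1351 = -0.7013
Step 4: Primal residual = |-0.5354 + 1.1351| = 0.5996


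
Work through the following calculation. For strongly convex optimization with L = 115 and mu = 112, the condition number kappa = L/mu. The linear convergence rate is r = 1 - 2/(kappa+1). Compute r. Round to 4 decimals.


Step 1: Compute the condition number.
kappa = L/mu = 115/112 = 1.0268
Step 2: Compute the convergence rate.
r = 1 - 2/(kappa + 1) = 1 - 2*mu/(L + mu) = (L - mu)/(L + mu) = 3/227 = 0.0132


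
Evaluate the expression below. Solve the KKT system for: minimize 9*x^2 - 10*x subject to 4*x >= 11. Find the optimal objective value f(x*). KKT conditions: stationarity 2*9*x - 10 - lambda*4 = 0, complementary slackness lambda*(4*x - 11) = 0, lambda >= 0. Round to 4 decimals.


Step 1: Try lambda = 0 (constraint inactive).
x_unc = 10/(2*9) = 0.5556
Check: 4*0.5556 = 2.2224 < 11 -- violated!
Step 2: Constraint must be active: 4*x = 11
x* = 11/4 = 2.75
lambda = (2*9*2.75 - 10)/4 = 9.875
Step 3: Compute optimal value.
f(x*) = 9*2.75^2 - 10*2.75 = 40.5625


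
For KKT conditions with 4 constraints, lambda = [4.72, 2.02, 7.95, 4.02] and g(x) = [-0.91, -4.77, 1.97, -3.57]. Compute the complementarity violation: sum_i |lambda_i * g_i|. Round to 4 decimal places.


KKT complementary slackness check:
lambda_1 * g_1 = 4.72 * -0.91 = -4.2952
lambda_2 * g_2 = 2.02 * -4.77 = -9.6354
lambda_3 * g_3 = 7.95 * 1.97 = 15.6615
lambda_4 * g_4 = 4.02 * -3.57 = -14.3514
Total violation = 4.2952 + 9.6354 + 15.6615 + 14.3514 = 43.9435


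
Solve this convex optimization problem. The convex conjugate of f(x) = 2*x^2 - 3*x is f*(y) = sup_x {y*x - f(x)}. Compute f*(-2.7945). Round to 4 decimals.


f*(y) = sup_x {y*x - a*x^2 - b*x} = sup_x {(y-b)*x - a*x^2}
FOC: (y - b) - 2a*x = 0 => x* = (y - b)/(2a)
x* = (-2.7945 + 3)/(2*2) = 0.0514
f*(-2.7945) = (y-b)^2/(4a) = (-2.7945 + 3)^2/(4*2)
= 0.0422/8 = 0.0053


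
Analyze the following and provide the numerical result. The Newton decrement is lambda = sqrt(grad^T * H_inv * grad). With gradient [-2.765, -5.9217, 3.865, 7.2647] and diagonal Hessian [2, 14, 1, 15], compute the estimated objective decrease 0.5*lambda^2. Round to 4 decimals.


Step 1: H is diagonal, so H^(-1) * g = [-1.3825, -0.423, 3.865, 0.4843].
Step 2: g^T H^(-1) g = sum_i g_i^2 / H_ii
  = (-2.765)^2/2 + (-5.9217)^2/14 + (3.865)^2/1 + (7.2647)^2/15
  = 3.8226 + 2.5048 + 14.9382 + 3.5184 = 24.784
Step 3: Objective decrease = 0.5 * g^T H^(-1) g = 12.392


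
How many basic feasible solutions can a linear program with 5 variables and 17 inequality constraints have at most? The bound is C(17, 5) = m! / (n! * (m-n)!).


Each vertex corresponds to some choice of n active constraints out of m, so the number of vertices is at most C(m, n) = m! / (n!(m-n)!).
m = 17, n = 5
Numerator: 17 * 16 * 15 * 14 * 13
Denominator: 5! = 120
C(17, 5) = 6188


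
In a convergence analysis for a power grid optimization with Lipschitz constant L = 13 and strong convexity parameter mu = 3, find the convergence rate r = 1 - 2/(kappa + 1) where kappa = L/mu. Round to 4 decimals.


Step 1: Compute the condition number.
kappa = L/mu = 13/3 = 4.3333
Step 2: Compute the convergence rate.
r = 1 - 2/(kappa + 1) = 1 - 2*mu/(L + mu) = (L - mu)/(L + mu) = 10/16 = 0.625


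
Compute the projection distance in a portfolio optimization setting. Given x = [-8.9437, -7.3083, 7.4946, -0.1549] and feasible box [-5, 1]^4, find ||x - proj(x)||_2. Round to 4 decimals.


Project each component onto [-5, 1].
clip(-8.9437) = -5.0, clip(-7.3083) = -5.0, clip(7.4946) = 1.0, clip(-0.1549) = -0.1549
Projection = [-5.0, -5.0, 1.0, -0.1549]
Squared diffs: [15.5528, 5.3282, 42.1798, 0.0]
Distance = sqrt(63.0608) = 7.9411


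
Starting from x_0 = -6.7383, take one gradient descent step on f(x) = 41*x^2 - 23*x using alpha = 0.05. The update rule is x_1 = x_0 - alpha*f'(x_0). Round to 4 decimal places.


We compute the gradient at x_0 and apply the update.
f'(x) = 82*x - 23
f'(-6.7383) = 82*-6.7383 - 23 = -575.5406
x_1 = -6.7383 - 0.05*-575.5406 = 22.0387


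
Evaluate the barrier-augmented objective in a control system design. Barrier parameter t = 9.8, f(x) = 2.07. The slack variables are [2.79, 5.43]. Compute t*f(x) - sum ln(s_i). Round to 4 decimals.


Step 1: Compute log-barrier.
ln values: [1.026, 1.6919]
phi = -(1.026 + 1.6919) = -2.718
Step 2: Compute augmented objective.
t*f(x) = 9.8*2.07 = 20.286
Total = 20.286 - 2.718 = 17.568


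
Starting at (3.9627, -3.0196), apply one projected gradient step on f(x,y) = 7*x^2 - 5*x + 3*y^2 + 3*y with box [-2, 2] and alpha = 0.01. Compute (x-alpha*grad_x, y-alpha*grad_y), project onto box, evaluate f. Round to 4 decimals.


Step 1: Compute gradient at (3.9627, -3.0196).
grad_x = 2*7*3.9627 - 5 = 50.4778
grad_y = 2*3*-3.0196 + 3 = -15.1176
Step 2: Gradient step.
x_raw = 3.9627 - 0.01*50.4778 = 3.4579
y_raw = -3.0196 - 0.01*-15.1176 = -2.8684
Step 3: Project onto [-2, 2].
x_proj = clip(3.4579) = 2.0
y_proj = clip(-2.8684) = -2.0
Step 4: Evaluate f.
f(2.0, -2.0) = 24.0


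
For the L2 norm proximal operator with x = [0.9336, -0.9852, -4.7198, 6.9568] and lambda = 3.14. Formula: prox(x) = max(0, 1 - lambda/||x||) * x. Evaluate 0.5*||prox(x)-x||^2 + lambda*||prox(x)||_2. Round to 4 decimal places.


Step 1: Compute ||x||.
||x|| = 8.5156
Step 2: Compute scaling factor.
scale = max(0, 1 - 3.14/8.5156) = 0.6313
Step 3: prox(x) = [0.5893, -0.6219, -2.9794, 4.3916]
||prox(x)|| = 5.3756
Step 4: Proximal objective.
0.5*||prox-x||^2 = 4.9298
lambda*||prox|| = 16.8794
Total = 21.8093


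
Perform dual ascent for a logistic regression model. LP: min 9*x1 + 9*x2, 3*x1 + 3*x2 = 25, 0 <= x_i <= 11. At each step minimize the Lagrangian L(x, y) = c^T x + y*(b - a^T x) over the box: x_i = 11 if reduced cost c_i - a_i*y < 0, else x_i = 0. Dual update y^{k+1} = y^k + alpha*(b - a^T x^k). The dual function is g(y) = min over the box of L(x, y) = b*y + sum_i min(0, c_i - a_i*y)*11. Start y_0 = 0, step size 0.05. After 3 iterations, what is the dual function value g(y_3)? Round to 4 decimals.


Dual ascent for LP: min 9*x1 + 9*x2, 3*x1 + 3*x2 = 25, 0 <= x_i <= 11
Step 1: y^k = 0.0, reduced costs: (9.0, 9.0)
  x^k = (0.0, 0.0), subgradient = b - a^T x = 25.0
  y^{k+1} = 0.0 + 0.05*25.0 = 1.25
Step 2: y^k = 1.25, reduced costs: (5.25, 5.25)
  x^k = (0.0, 0.0), subgradient = b - a^T x = 25.0
  y^{k+1} = 1.25 + 0.05*25.0 = 2.5
Step 3: y^k = 2.5, reduced costs: (1.5, 1.5)
  x^k = (0.0, 0.0), subgradient = b - a^T x = 25.0
  y^{k+1} = 2.5 + 0.05*25.0 = 3.75
Dual objective at y_3 = 3.75: reduced costs (-2.25, -2.25), box minimizer x = (11.0, 11.0)
g(y_3) = b*y + (c1 - a1*y)*x1 + (c2 - a2*y)*x2 = 25*3.75 + (-2.25)*11.0 + (-2.25)*11.0 = 93.75 - 24.75 - 24.75 = 44.25


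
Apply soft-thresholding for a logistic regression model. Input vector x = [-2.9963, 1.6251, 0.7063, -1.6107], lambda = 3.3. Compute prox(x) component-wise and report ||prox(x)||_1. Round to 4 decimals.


Soft-thresholding with lambda = 3.3:
prox(-2.9963) = sign(-2.9963)*max(|-2.9963| - 3.3, 0) = 0.0
prox(1.6251) = sign(1.6251)*max(|1.6251| - 3.3, 0) = 0.0
prox(0.7063) = sign(0.7063)*max(|0.7063| - 3.3, 0) = 0.0
prox(-1.6107) = sign(-1.6107)*max(|-1.6107| - 3.3, 0) = 0.0
prox(x) = [0.0, 0.0, 0.0, 0.0]
||prox(x)||_1 = 0.0 + 0.0 + 0.0 + 0.0 = 0.0


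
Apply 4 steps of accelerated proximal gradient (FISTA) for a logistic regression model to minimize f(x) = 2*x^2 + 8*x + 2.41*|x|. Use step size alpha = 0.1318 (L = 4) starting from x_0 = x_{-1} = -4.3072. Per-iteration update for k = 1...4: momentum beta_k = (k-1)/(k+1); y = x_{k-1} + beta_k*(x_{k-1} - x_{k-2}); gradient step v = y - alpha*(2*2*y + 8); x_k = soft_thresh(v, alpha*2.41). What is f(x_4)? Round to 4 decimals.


FISTA on f(x) = 2*x^2 + 8*x + 2.41*|x|
L = 4, alpha = 0.1318
Iteration 1: beta = 0.0, y = -4.3072 + 0.0*(-4.3072 + 4.3072) = -4.3072
  grad(y) = -9.2288, v = y - alpha*grad = -3.0908
  prox(v) = soft_thresh(-3.0908, 0.3176) = -2.7732
Iteration 2: beta = 0.3333, y = -2.7732 + 0.3333*(-2.7732 + 4.3072) = -2.2619
  grad(y) = -1.0475, v = y - alpha*grad = -2.1238
  prox(v) = soft_thresh(-2.1238, 0.3176) = -1.8062
Iteration 3: beta = 0.5, y = -1.8062 + 0.5*(-1.8062 + 2.7732) = -1.3227
  grad(y) = 2.7094, v = y - alpha*grad = -1.6798
  prox(v) = soft_thresh(-1.6798, 0.3176) = -1.3621
Iteration 4: beta = 0.6, y = -1.3621 + 0.6*(-1.3621 + 1.8062) = -1.0957
  grad(y) = 3.6173, v = y - alpha*grad = -1.5724
  prox(v) = soft_thresh(-1.5724, 0.3176) = -1.2548
f(x_4) = 2*(-1.2548)^2 + 8*(-1.2548) + 2.41*|-1.2548| = -3.8653


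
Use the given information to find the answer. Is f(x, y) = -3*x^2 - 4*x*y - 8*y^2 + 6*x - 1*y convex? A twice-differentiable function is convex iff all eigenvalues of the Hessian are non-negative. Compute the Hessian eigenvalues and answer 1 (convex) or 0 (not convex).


The Hessian of f(x,y) = -3*x^2 - 4*x*y - 8*y^2 + 6*x - 1*y is:
H = [[-6, -4], [-4, -16]]
Trace = -6 - 16 = -22
Determinant = -6*-16 - (-4)^2 = 80
Discriminant = (-22)^2 - 4*80 = 164.0
Eigenvalues: lambda_1 = -17.4031, lambda_2 = -4.5969
The function is not convex.

0


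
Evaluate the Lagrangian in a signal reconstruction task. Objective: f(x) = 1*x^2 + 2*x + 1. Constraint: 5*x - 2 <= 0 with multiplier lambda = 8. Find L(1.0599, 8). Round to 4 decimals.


Step 1: Evaluate f(x).
f(1.0599) = 1*1.0599^2 + 2*1.0599 + 1 = 4.2432
Step 2: Evaluate g(x).
g(1.0599) = 5*1.0599 - 2 = 3.2995
Step 3: Compute Lagrangian.
L = 4.2432 + 8*3.2995 = 30.6392


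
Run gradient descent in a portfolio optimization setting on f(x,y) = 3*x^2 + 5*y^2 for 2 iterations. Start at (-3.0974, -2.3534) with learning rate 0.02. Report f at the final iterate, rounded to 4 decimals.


Gradient descent on f(x,y) = 3*x^2 + 5*y^2.
Starting point: (-3.0974, -2.3534), alpha = 0.02
Step 1: grad_x = 2*3*-3.0974 = -18.5844, grad_y = 2*5*-2.3534 = -23.534
  x_1 = -3.0974 - 0.02*-18.5844 = -2.7257
  y_1 = -2.3534 - 0.02*-23.534 = -1.8827
Step 2: grad_x = 2*3*-2.7257 = -16.3543, grad_y = 2*5*-1.8827 = -18.8272
  x_2 = -2.7257 - 0.02*-16.3543 = -2.3986
  y_2 = -1.8827 - 0.02*-18.8272 = -1.5062
f(-2.3986, -1.5062) = 3*(-2.3986)^2 + 5*(-1.5062)^2 = 28.6031


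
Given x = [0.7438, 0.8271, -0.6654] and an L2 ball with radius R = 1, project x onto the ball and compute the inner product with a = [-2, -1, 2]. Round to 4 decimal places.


Step 1: Compute ||x|| (intermediates to 6 decimals).
||x|| = sqrt(0.7438^2 + 0.8271^2 + (-0.6654)^2) = 1.296183
Step 2: Project.
Since ||x|| > R, scale = R/||x|| = 1/1.296183 = 0.771496, proj(x) = scale * x
proj(x) = [0.573839, 0.638104, -0.513353]
Step 3: Dot product.
a^T * proj(x) = -2*0.573839 - 1*0.638104 + 2*(-0.513353) = -2.8125


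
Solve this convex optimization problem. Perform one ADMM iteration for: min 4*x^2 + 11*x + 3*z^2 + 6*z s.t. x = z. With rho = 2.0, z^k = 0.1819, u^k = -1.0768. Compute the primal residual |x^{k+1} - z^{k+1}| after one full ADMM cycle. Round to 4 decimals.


ADMM iteration with rho = 2.0, z^k = 0.1819, u^k = -1.0768
Step 1: x-update.
Minimize 4*x^2 + 11*x + (2.0/2)*(x - 0.1819 - 1.0768)^2
FOC: (2*4 + 2.0)*x = -11 + 2.0*(0.1819 + 1.0768)
x^{k+1} = -0.8483
Step 2: z-update.
Minimize 3*z^2 + 6*z + (2.0/2)*(-0.8483 - z - 1.0768)^2
FOC: (2*3 + 2.0)*z = -6 + 2.0*(-0.8483 - 1.0768)
z^{k+1} = -1.2313
Step 3: u-update.
u^{k+1} = -1.0768 - 0.8483 + 1.2313 = -0.6938
Step 4: Primal residual = |-0.8483 + 1.2313| = 0.383


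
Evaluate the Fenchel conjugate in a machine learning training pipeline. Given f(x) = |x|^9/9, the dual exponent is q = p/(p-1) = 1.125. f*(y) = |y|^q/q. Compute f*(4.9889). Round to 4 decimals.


The conjugate exponent q satisfies 1/p + 1/q = 1.
p = 9, so q = 9/(9 - 1) = 1.125
|y|^q = 4.9889^1.125 = 6.099
f*(4.9889) = 6.099 / 1.125 = 5.4213


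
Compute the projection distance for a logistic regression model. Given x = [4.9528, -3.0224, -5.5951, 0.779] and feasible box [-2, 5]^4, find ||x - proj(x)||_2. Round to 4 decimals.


Project each component onto [-2, 5].
clip(4.9528) = 4.9528, clip(-3.0224) = -2.0, clip(-5.5951) = -2.0, clip(0.779) = 0.779
Projection = [4.9528, -2.0, -2.0, 0.779]
Squared diffs: [0.0, 1.0453, 12.9247, 0.0]
Distance = sqrt(13.97) = 3.7377


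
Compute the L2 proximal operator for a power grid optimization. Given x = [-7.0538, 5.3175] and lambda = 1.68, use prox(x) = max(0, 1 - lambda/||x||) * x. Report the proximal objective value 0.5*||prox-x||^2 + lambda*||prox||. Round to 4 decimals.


Step 1: Compute ||x||.
||x|| = 8.8336
Step 2: Compute scaling factor.
scale = max(0, 1 - 1.68/8.8336) = 0.8098
Step 3: prox(x) = [-5.7123, 4.3062]
||prox(x)|| = 7.1536
Step 4: Proximal objective.
0.5*||prox-x||^2 = 1.4112
lambda*||prox|| = 12.018
Total = 13.4292


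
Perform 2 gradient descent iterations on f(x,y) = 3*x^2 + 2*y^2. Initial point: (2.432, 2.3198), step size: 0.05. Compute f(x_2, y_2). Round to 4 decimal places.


Gradient descent on f(x,y) = 3*x^2 + 2*y^2.
Starting point: (2.432, 2.3198), alpha = 0.05
Step 1: grad_x = 2*3*2.432 = 14.592, grad_y = 2*2*2.3198 = 9.2792
  x_1 = 2.432 - 0.05*14.592 = 1.7024
  y_1 = 2.3198 - 0.05*9.2792 = 1.8558
Step 2: grad_x = 2*3*1.7024 = 10.2144, grad_y = 2*2*1.8558 = 7.4234
  x_2 = 1.7024 - 0.05*10.2144 = 1.1917
  y_2 = 1.8558 - 0.05*7.4234 = 1.4847
f(1.1917, 1.4847) = 3*1.1917^2 + 2*1.4847^2 = 8.6688


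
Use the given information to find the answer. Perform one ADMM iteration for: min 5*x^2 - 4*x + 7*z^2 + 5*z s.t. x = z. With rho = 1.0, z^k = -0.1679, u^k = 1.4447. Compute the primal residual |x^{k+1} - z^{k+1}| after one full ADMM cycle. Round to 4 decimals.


ADMM iteration with rho = 1.0, z^k = -0.1679, u^k = 1.4447
Step 1: x-update.
Minimize 5*x^2 - 4*x + (1.0/2)*(x + 0.1679 + 1.4447)^2
FOC: (2*5 + 1.0)*x = 4 + 1.0*(-0.1679 - 1.4447)
x^{k+1} = 0.217
Step 2: z-update.
Minimize 7*z^2 + 5*z + (1.0/2)*(0.217 - z + 1.4447)^2
FOC: (2*7 + 1.0)*z = -5 + 1.0*(0.217 + 1.4447)
z^{k+1} = -0.2226
Step 3: u-update.
u^{k+1} = 1.4447 + 0.217 + 0.2226 = 1.8843
Step 4: Primal residual = |0.217 + 0.2226| = 0.4396


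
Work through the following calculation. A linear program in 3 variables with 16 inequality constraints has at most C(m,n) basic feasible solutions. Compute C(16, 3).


Each vertex corresponds to some choice of n active constraints out of m, so the number of vertices is at most C(m, n) = m! / (n!(m-n)!).
m = 16, n = 3
Numerator: 16 * 15 * 14
Denominator: 3! = 6
C(16, 3) = 560


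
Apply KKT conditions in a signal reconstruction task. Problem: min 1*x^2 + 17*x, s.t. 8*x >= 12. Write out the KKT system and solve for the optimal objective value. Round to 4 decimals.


Step 1: Try lambda = 0 (constraint inactive).
x_unc = -17/(2*1) = -8.5
Check: 8*-8.5 = -68.0 < 12 -- violated!
Step 2: Constraint must be active: 8*x = 12
x* = 12/8 = 1.5
lambda = (2*1*1.5 + 17)/8 = 2.5
Step 3: Compute optimal value.
f(x*) = 1*1.5^2 + 17*1.5 = 27.75


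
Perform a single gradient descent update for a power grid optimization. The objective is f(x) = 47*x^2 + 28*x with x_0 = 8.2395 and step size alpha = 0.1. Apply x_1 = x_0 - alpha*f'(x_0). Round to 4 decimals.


We compute the gradient at x_0 and apply the update.
f'(x) = 94*x + 28
f'(8.2395) = 94*8.2395 + 28 = 802.513
x_1 = 8.2395 - 0.1*802.513 = -72.0118


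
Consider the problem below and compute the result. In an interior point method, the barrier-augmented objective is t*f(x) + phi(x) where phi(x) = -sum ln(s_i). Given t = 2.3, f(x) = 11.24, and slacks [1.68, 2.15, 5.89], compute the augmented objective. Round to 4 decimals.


Step 1: Compute log-barrier.
ln values: [0.5188, 0.7655, 1.7733]
phi = -(0.5188 + 0.7655 + 1.7733) = -3.0575
Step 2: Compute augmented objective.
t*f(x) = 2.3*11.24 = 25.852
Total = 25.852 - 3.0575 = 22.7945


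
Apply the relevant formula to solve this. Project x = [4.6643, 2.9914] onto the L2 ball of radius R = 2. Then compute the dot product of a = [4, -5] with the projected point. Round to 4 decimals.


Step 1: Compute ||x|| (intermediates to 6 decimals).
||x|| = sqrt(4.6643^2 + 2.9914^2) = 5.541134
Step 2: Project.
Since ||x|| > R, scale = R/||x|| = 2/5.541134 = 0.360937, proj(x) = scale * x
proj(x) = [1.683518, 1.079707]
Step 3: Dot product.
a^T * proj(x) = 4*1.683518 - 5*1.079707 = 1.3355


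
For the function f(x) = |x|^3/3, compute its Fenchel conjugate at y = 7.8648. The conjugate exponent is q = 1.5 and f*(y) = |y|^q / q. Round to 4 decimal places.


The conjugate exponent q satisfies 1/p + 1/q = 1.
p = 3, so q = 3/(3 - 1) = 1.5
|y|^q = 7.8648^1.5 = 22.0562
f*(7.8648) = 22.0562 / 1.5 = 14.7042


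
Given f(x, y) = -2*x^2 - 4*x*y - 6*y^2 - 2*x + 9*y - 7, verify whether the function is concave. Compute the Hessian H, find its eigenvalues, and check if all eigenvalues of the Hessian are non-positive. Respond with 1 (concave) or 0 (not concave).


The Hessian of f(x,y) = -2*x^2 - 4*x*y - 6*y^2 - 2*x + 9*y - 7 is:
H = [[-4, -4], [-4, -12]]
Trace = -4 - 12 = -16
Determinant = -4*-12 - (-4)^2 = 32
Discriminant = (-16)^2 - 4*32 = 128.0
Eigenvalues: lambda_1 = -13.6569, lambda_2 = -2.3431
The function is concave.

1


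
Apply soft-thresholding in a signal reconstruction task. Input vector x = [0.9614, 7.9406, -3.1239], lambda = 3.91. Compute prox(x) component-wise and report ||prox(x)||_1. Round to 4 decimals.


Soft-thresholding with lambda = 3.91:
prox(0.9614) = sign(0.9614)*max(|0.9614| - 3.91, 0) = 0.0
prox(7.9406) = sign(7.9406)*max(|7.9406| - 3.91, 0) = 4.0306
prox(-3.1239) = sign(-3.1239)*max(|-3.1239| - 3.91, 0) = 0.0
prox(x) = [0.0, 4.0306, 0.0]
||prox(x)||_1 = 0.0 + 4.0306 + 0.0 = 4.0306


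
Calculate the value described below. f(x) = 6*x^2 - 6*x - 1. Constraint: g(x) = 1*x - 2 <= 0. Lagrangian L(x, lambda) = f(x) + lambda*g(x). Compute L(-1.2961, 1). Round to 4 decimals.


Step 1: Evaluate f(x).
f(-1.2961) = 6*(-1.2961)^2 - 6*(-1.2961) - 1 = 16.8559
Step 2: Evaluate g(x).
g(-1.2961) = 1*-1.2961 - 2 = -3.2961
Step 3: Compute Lagrangian.
L = 16.8559 + 1*-3.2961 = 13.5598


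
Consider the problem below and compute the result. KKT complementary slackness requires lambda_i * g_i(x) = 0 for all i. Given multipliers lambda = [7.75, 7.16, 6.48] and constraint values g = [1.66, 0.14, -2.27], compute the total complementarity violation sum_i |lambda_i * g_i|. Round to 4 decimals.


KKT complementary slackness check:
lambda_1 * g_1 = 7.75 * 1.66 = 12.865
lambda_2 * g_2 = 7.16 * 0.14 = 1.0024
lambda_3 * g_3 = 6.48 * -2.27 = -14.7096
Total violation = 12.865 + 1.0024 + 14.7096 = 28.577


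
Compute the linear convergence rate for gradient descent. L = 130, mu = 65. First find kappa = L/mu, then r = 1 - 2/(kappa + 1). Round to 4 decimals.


Step 1: Compute the condition number.
kappa = L/mu = 130/65 = 2.0
Step 2: Compute the convergence rate.
r = 1 - 2/(kappa + 1) = 1 - 2*mu/(L + mu) = (L - mu)/(L + mu) = 65/195 = 0.3333


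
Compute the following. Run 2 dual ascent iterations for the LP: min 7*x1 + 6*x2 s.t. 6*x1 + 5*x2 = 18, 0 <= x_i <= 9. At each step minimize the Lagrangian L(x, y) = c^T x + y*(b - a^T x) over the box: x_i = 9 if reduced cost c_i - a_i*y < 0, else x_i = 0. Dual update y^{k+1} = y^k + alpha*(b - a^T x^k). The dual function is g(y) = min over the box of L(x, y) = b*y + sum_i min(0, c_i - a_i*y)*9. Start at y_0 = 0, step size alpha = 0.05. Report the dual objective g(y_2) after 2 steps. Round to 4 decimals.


Dual ascent for LP: min 7*x1 + 6*x2, 6*x1 + 5*x2 = 18, 0 <= x_i <= 9
Step 1: y^k = 0.0, reduced costs: (7.0, 6.0)
  x^k = (0.0, 0.0), subgradient = b - a^T x = 18.0
  y^{k+1} = 0.0 + 0.05*18.0 = 0.9
Step 2: y^k = 0.9, reduced costs: (1.6, 1.5)
  x^k = (0.0, 0.0), subgradient = b - a^T x = 18.0
  y^{k+1} = 0.9 + 0.05*18.0 = 1.8
Dual objective at y_2 = 1.8: reduced costs (-3.8, -3.0), box minimizer x = (9.0, 9.0)
g(y_2) = b*y + (c1 - a1*y)*x1 + (c2 - a2*y)*x2 = 18*1.8 + (-3.8)*9.0 + (-3.0)*9.0 = 32.4 - 34.2 - 27.0 = -28.8


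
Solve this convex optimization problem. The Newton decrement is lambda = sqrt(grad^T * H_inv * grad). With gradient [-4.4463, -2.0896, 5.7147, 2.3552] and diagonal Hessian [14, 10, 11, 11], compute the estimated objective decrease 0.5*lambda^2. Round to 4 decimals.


Step 1: H is diagonal, so H^(-1) * g = [-0.3176, -0.209, 0.5195, 0.2141].
Step 2: g^T H^(-1) g = sum_i g_i^2 / H_ii
  = (-4.4463)^2/14 + (-2.0896)^2/10 + (5.7147)^2/11 + (2.3552)^2/11
  = 1.4121 + 0.4366 + 2.9689 + 0.5043 = 5.3219
Step 3: Objective decrease = 0.5 * g^T H^(-1) g = 2.661


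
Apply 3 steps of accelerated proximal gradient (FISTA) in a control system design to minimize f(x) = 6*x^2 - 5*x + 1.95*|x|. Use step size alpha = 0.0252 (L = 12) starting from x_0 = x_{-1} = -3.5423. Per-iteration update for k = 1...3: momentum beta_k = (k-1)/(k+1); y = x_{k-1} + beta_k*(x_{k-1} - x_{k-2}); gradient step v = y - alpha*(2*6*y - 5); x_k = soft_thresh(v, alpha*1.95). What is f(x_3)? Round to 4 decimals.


FISTA on f(x) = 6*x^2 - 5*x + 1.95*|x|
L = 12, alpha = 0.0252
Iteration 1: beta = 0.0, y = -3.5423 + 0.0*(-3.5423 + 3.5423) = -3.5423
  grad(y) = -47.5076, v = y - alpha*grad = -2.3451
  prox(v) = soft_thresh(-2.3451, 0.0491) = -2.296
Iteration 2: beta = 0.3333, y = -2.296 + 0.3333*(-2.296 + 3.5423) = -1.8805
  grad(y) = -27.5663, v = y - alpha*grad = -1.1859
  prox(v) = soft_thresh(-1.1859, 0.0491) = -1.1367
Iteration 3: beta = 0.5, y = -1.1367 + 0.5*(-1.1367 + 2.296) = -0.5571
  grad(y) = -11.685, v = y - alpha*grad = -0.2626
  prox(v) = soft_thresh(-0.2626, 0.0491) = -0.2135
f(x_3) = 6*(-0.2135)^2 - 5*(-0.2135) + 1.95*|-0.2135| = 1.7572
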